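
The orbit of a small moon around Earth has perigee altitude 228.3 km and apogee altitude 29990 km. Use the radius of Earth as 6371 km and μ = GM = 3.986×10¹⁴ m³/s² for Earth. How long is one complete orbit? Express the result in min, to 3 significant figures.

T ≈ 522 min

r_p = 6371 + 228.3 = 6599.3 km = 6.5993×10⁶ m.
r_a = 6371 + 29990 = 36361 km = 3.6361×10⁷ m.
Semi-major axis a = (r_p + r_a)/2 = (6599.3 + 36361)/2 = 21480 km = 2.148×10⁷ m.
By Kepler's third law T = 2π√(a³/μ) = 2π × 4.986×10³ = 3.133×10⁴ s.
= 522.2 min.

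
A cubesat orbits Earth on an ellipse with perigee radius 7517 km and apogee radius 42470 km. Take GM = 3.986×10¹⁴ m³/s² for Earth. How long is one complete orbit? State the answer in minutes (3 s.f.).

Semi-major axis a = (r_p + r_a)/2 = (7517.0 + 42470)/2 = 24994 km = 2.499×10⁷ m.
By Kepler's third law T = 2π√(a³/μ) = 2π × 6.259×10³ = 3.932×10⁴ s.
= 655.4 minutes.

T ≈ 655 minutes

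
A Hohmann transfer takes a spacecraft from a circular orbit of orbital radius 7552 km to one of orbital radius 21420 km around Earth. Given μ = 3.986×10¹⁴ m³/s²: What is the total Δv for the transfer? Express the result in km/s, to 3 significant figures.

Δv_total ≈ 2.77 km/s

r₁ = 7552 km = 7.552×10⁶ m.
r₂ = 21420 km = 2.142×10⁷ m.
Transfer ellipse a_t = (r₁ + r₂)/2 = 1.449×10⁷ m.
At r₁: circular v_c1 = √(μ/r₁) = 7265 m/s; transfer-perigee v_p = √[μ(2/r₁ − 1/a_t)] = 8834 m/s.
Δv₁ = v_p − v_c1 = 1569 m/s.
At r₂: circular v_c2 = √(μ/r₂) = 4314 m/s; transfer-apogee v_a = √[μ(2/r₂ − 1/a_t)] = 3115 m/s.
Δv₂ = v_c2 − v_a = 1199 m/s.
Total Δv = Δv₁ + Δv₂ = 2768 m/s = 2.768 km/s.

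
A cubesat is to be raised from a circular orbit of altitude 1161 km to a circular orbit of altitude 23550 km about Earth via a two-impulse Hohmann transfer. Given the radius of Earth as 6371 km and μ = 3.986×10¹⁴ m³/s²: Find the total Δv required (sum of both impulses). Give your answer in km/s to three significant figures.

r₁ = 6371 + 1161 = 7532.0 km = 7.5320×10⁶ m.
r₂ = 6371 + 23550 = 29921 km = 2.9921×10⁷ m.
Transfer ellipse a_t = (r₁ + r₂)/2 = 1.873×10⁷ m.
At r₁: circular v_c1 = √(μ/r₁) = 7275 m/s; transfer-perigee v_p = √[μ(2/r₁ − 1/a_t)] = 9195 m/s.
Δv₁ = v_p − v_c1 = 1921 m/s.
At r₂: circular v_c2 = √(μ/r₂) = 3650 m/s; transfer-apogee v_a = √[μ(2/r₂ − 1/a_t)] = 2315 m/s.
Δv₂ = v_c2 − v_a = 1335 m/s.
Total Δv = Δv₁ + Δv₂ = 3256 m/s = 3.256 km/s.

Δv_total ≈ 3.26 km/s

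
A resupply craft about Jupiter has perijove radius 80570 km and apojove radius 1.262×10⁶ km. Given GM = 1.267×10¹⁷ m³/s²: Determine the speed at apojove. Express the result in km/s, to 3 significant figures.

Semi-major axis a = (r_p + r_a)/2 = 6.7128×10⁵ km = 6.713×10⁸ m.
Vis-viva: v² = μ(2/r − 1/a) = 1.267×10¹⁷ × (1.585×10⁻⁹ − 1.490×10⁻⁹) = 1.205×10⁷ m²/s².
v = 3471 m/s = 3.471 km/s.

v ≈ 3.47 km/s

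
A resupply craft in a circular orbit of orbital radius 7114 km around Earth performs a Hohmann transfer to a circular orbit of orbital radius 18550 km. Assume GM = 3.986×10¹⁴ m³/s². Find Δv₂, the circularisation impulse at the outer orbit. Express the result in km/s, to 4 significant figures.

r₁ = 7114 km = 7.114×10⁶ m.
r₂ = 18550 km = 1.855×10⁷ m.
Transfer ellipse a_t = (r₁ + r₂)/2 = 1.283×10⁷ m.
At r₁: circular v_c1 = √(μ/r₁) = 7485 m/s; transfer-perigee v_p = √[μ(2/r₁ − 1/a_t)] = 9000 m/s.
At r₂: circular v_c2 = √(μ/r₂) = 4636 m/s; transfer-apogee v_a = √[μ(2/r₂ − 1/a_t)] = 3451 m/s.
Δv₂ = v_c2 − v_a = 1184 m/s.
= 1.184 km/s.

Δv ≈ 1.184 km/s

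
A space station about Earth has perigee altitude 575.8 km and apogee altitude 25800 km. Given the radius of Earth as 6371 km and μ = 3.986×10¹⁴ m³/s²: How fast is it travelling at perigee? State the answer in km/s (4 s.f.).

r_p = 6371 + 575.8 = 6946.8 km = 6.9468×10⁶ m.
r_a = 6371 + 25800 = 32171 km = 3.2171×10⁷ m.
Semi-major axis a = (r_p + r_a)/2 = 19559 km = 1.956×10⁷ m.
Vis-viva: v² = μ(2/r − 1/a) = 3.986×10¹⁴ × (2.879×10⁻⁷ − 5.113×10⁻⁸) = 9.438×10⁷ m²/s².
v = 9715 m/s = 9.715 km/s.

v ≈ 9.715 km/s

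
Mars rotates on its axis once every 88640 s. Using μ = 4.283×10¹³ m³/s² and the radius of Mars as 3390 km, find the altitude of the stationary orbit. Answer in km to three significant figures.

A synchronous orbit has period T, so by Kepler's third law a = (μT²/4π²)^(1/3).
μT²/4π² = 4.283×10¹³ × (8.864×10⁴)² / 39.48 = 8.524×10²¹ m³.
a = 2.043×10⁷ m = 20428 km.
Altitude h = a − R = 20428 − 3390 = 17038 km.

h_sync ≈ 17000 km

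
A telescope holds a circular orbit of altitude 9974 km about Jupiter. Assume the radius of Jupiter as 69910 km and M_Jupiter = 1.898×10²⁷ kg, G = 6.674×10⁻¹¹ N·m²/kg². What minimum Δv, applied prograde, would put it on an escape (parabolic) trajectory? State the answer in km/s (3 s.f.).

Δv ≈ 16.5 km/s

μ = GM = 6.674×10⁻¹¹ × 1.898×10²⁷ = 1.267×10¹⁷ m³/s².
r = 69910 + 9974 = 79884 km = 7.9884×10⁷ m.
Circular speed v_c = √(μ/r) = 39820 m/s.
Escape speed v_esc = √(2μ/r) = √2 × v_c = 56320 m/s.
Δv = v_esc − v_c = 16490 m/s = 16.49 km/s.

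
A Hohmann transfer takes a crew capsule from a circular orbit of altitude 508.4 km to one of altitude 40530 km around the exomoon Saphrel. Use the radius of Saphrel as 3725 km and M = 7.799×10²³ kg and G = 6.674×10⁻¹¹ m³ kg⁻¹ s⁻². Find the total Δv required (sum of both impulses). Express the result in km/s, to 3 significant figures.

Δv_total ≈ 1.86 km/s

μ = GM = 6.674×10⁻¹¹ × 7.799×10²³ = 5.205×10¹³ m³/s².
r₁ = 3725 + 508.4 = 4233.4 km = 4.2334×10⁶ m.
r₂ = 3725 + 40530 = 44255 km = 4.4255×10⁷ m.
Transfer ellipse a_t = (r₁ + r₂)/2 = 2.424×10⁷ m.
At r₁: circular v_c1 = √(μ/r₁) = 3506 m/s; transfer-periapsis v_p = √[μ(2/r₁ − 1/a_t)] = 4737 m/s.
Δv₁ = v_p − v_c1 = 1231 m/s.
At r₂: circular v_c2 = √(μ/r₂) = 1085 m/s; transfer-apoapsis v_a = √[μ(2/r₂ − 1/a_t)] = 453.2 m/s.
Δv₂ = v_c2 − v_a = 631.3 m/s.
Total Δv = Δv₁ + Δv₂ = 1862 m/s = 1.862 km/s.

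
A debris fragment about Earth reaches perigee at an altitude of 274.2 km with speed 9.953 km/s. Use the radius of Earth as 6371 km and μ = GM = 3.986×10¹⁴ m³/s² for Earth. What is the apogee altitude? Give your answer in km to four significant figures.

apogee altitude ≈ 25120 km

r_p = 6371 + 274.2 = 6645.2 km = 6.645×10⁶ m.
Specific energy ε = v²/2 − μ/r = -1.045×10⁷ J/kg, so a = −μ/(2ε) = 1.907×10⁷ m.
The apsides satisfy r_p + r_a = 2a, so the apogee radius is 2a − r_p = 3.149×10⁷ m = 31491 km.
Apogee altitude = 31491 − 6371 = 25120 km.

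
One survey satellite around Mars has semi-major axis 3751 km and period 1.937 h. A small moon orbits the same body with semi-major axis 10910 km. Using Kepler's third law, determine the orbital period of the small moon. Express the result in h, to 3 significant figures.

Kepler's third law: T² ∝ a³, so T₂ = T₁ (a₂/a₁)^(3/2).
a₂/a₁ = 2.909, (a₂/a₁)^(3/2) = 4.960.
T₂ = 1.937 × 4.960 = 9.608 h.

T₂ ≈ 9.61 h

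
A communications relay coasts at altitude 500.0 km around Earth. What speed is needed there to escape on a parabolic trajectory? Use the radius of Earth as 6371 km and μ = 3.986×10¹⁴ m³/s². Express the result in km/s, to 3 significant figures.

v_esc ≈ 10.8 km/s

r = 6371 + 500.0 = 6871.0 km = 6.8710×10⁶ m.
Escape speed v_esc = √(2μ/r) = √(2 × 3.986×10¹⁴ / 6.871×10⁶) = √(1.160×10⁸) = 10770 m/s.
= 10.77 km/s.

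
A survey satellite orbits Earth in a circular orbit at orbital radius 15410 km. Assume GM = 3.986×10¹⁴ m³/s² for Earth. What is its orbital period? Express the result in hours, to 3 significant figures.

r = 15410 km = 1.541×10⁷ m.
Kepler's third law: T = 2π√(r³/μ) = 2π√((1.541×10⁷)³ / 3.986×10¹⁴).
r³/μ = 9.181×10⁶ s², so T = 2π × 3.030×10³ = 1.904×10⁴ s.
Converting: 1.904×10⁴ s ÷ 3600 = 5.288 hours.

T ≈ 5.29 hours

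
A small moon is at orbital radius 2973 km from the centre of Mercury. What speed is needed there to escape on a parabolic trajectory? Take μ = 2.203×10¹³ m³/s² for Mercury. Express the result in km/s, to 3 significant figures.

v_esc ≈ 3.85 km/s

r = 2973 km = 2.973×10⁶ m.
Escape speed v_esc = √(2μ/r) = √(2 × 2.203×10¹³ / 2.973×10⁶) = √(1.482×10⁷) = 3850 m/s.
= 3.850 km/s.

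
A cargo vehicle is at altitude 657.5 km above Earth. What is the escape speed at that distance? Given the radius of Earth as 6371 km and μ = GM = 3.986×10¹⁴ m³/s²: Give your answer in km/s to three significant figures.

v_esc ≈ 10.7 km/s

r = 6371 + 657.5 = 7028.5 km = 7.0285×10⁶ m.
Escape speed v_esc = √(2μ/r) = √(2 × 3.986×10¹⁴ / 7.028×10⁶) = √(1.134×10⁸) = 10650 m/s.
= 10.65 km/s.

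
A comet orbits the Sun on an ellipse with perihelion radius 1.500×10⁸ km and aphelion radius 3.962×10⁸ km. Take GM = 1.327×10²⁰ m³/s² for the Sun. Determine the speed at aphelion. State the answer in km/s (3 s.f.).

Semi-major axis a = (r_p + r_a)/2 = 2.7310×10⁸ km = 2.731×10¹¹ m.
Vis-viva: v² = μ(2/r − 1/a) = 1.327×10²⁰ × (5.048×10⁻¹² − 3.662×10⁻¹²) = 1.840×10⁸ m²/s².
v = 13560 m/s = 13.56 km/s.

v ≈ 13.6 km/s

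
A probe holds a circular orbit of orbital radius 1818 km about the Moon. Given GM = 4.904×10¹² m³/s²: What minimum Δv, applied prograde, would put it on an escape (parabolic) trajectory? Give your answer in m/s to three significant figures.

r = 1818 km = 1.818×10⁶ m.
Circular speed v_c = √(μ/r) = 1642 m/s.
Escape speed v_esc = √(2μ/r) = √2 × v_c = 2323 m/s.
Δv = v_esc − v_c = 680.3 m/s.

Δv ≈ 680 m/s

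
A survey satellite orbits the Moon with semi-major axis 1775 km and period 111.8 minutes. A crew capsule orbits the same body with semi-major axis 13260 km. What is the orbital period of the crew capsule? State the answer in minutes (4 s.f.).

T₂ ≈ 2283 minutes

Kepler's third law: T² ∝ a³, so T₂ = T₁ (a₂/a₁)^(3/2).
a₂/a₁ = 7.470, (a₂/a₁)^(3/2) = 20.42.
T₂ = 111.8 × 20.42 = 2283 minutes.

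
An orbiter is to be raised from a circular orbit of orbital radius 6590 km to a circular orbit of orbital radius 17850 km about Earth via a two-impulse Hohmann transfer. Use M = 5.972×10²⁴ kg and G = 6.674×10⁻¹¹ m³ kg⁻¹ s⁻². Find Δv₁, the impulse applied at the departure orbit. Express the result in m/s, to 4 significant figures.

Δv ≈ 1622 m/s

μ = GM = 6.674×10⁻¹¹ × 5.972×10²⁴ = 3.986×10¹⁴ m³/s².
r₁ = 6590 km = 6.590×10⁶ m.
r₂ = 17850 km = 1.785×10⁷ m.
Transfer ellipse a_t = (r₁ + r₂)/2 = 1.222×10⁷ m.
At r₁: circular v_c1 = √(μ/r₁) = 7777 m/s; transfer-perigee v_p = √[μ(2/r₁ − 1/a_t)] = 9399 m/s.
Δv₁ = v_p − v_c1 = 1622 m/s.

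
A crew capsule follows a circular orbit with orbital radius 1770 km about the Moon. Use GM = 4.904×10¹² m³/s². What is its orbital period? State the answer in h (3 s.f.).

r = 1770 km = 1.770×10⁶ m.
Kepler's third law: T = 2π√(r³/μ) = 2π√((1.770×10⁶)³ / 4.904×10¹²).
r³/μ = 1.131×10⁶ s², so T = 2π × 1.063×10³ = 6.681×10³ s.
Converting: 6.681×10³ s ÷ 3600 = 1.856 h.

T ≈ 1.86 h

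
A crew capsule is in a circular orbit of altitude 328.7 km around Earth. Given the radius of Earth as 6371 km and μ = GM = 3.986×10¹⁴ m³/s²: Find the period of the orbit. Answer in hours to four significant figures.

r = 6371 + 328.7 = 6699.7 km = 6.6997×10⁶ m.
Kepler's third law: T = 2π√(r³/μ) = 2π√((6.700×10⁶)³ / 3.986×10¹⁴).
r³/μ = 7.544×10⁵ s², so T = 2π × 8.686×10² = 5.458×10³ s.
Converting: 5.458×10³ s ÷ 3600 = 1.516 hours.

T ≈ 1.516 hours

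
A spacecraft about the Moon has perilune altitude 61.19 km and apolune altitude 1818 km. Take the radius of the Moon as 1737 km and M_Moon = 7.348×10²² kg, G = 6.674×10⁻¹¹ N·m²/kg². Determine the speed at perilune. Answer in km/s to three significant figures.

μ = GM = 6.674×10⁻¹¹ × 7.348×10²² = 4.904×10¹² m³/s².
r_p = 1737 + 61.19 = 1798.2 km = 1.7982×10⁶ m.
r_a = 1737 + 1818 = 3555.0 km = 3.5550×10⁶ m.
Semi-major axis a = (r_p + r_a)/2 = 2676.6 km = 2.677×10⁶ m.
Vis-viva: v² = μ(2/r − 1/a) = 4.904×10¹² × (1.112×10⁻⁶ − 3.736×10⁻⁷) = 3.622×10⁶ m²/s².
v = 1903 m/s = 1.903 km/s.

v ≈ 1.90 km/s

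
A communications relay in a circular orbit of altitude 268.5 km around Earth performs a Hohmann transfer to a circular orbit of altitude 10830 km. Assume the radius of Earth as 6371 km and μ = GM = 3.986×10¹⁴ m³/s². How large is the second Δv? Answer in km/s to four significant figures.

Δv ≈ 1.221 km/s

r₁ = 6371 + 268.5 = 6639.5 km = 6.6395×10⁶ m.
r₂ = 6371 + 10830 = 17201 km = 1.7201×10⁷ m.
Transfer ellipse a_t = (r₁ + r₂)/2 = 1.192×10⁷ m.
At r₁: circular v_c1 = √(μ/r₁) = 7748 m/s; transfer-perigee v_p = √[μ(2/r₁ − 1/a_t)] = 9308 m/s.
At r₂: circular v_c2 = √(μ/r₂) = 4814 m/s; transfer-apogee v_a = √[μ(2/r₂ − 1/a_t)] = 3593 m/s.
Δv₂ = v_c2 − v_a = 1221 m/s.
= 1.221 km/s.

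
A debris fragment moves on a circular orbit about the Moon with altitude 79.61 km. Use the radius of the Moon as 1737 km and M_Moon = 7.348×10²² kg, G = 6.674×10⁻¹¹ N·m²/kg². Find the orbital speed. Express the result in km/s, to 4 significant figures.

μ = GM = 6.674×10⁻¹¹ × 7.348×10²² = 4.904×10¹² m³/s².
r = 1737 + 79.61 = 1816.6 km = 1.8166×10⁶ m.
For a circular orbit v = √(μ/r) = √(4.904×10¹² / 1.817×10⁶) = √(2.700×10⁶) = 1643 m/s.
That is 1.643 km/s.

v ≈ 1.643 km/s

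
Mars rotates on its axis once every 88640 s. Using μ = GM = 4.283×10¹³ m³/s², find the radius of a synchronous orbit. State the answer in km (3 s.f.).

A synchronous orbit has period T, so by Kepler's third law a = (μT²/4π²)^(1/3).
μT²/4π² = 4.283×10¹³ × (8.864×10⁴)² / 39.48 = 8.524×10²¹ m³.
a = 2.043×10⁷ m = 20428 km.

r_sync ≈ 20400 km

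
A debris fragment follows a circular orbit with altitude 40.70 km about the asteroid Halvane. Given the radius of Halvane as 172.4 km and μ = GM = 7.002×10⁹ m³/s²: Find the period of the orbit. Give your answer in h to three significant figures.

T ≈ 2.05 h

r = 172.4 + 40.70 = 213.10 km = 2.1310×10⁵ m.
Kepler's third law: T = 2π√(r³/μ) = 2π√((2.131×10⁵)³ / 7.002×10⁹).
r³/μ = 1.382×10⁶ s², so T = 2π × 1.176×10³ = 7.387×10³ s.
Converting: 7.387×10³ s ÷ 3600 = 2.052 h.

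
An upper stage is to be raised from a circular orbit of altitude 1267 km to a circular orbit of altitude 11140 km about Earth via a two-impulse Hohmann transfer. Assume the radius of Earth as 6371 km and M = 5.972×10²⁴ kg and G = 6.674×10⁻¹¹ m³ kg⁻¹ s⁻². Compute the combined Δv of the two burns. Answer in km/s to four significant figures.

μ = GM = 6.674×10⁻¹¹ × 5.972×10²⁴ = 3.986×10¹⁴ m³/s².
r₁ = 6371 + 1267 = 7638.0 km = 7.6380×10⁶ m.
r₂ = 6371 + 11140 = 17511 km = 1.7511×10⁷ m.
Transfer ellipse a_t = (r₁ + r₂)/2 = 1.257×10⁷ m.
At r₁: circular v_c1 = √(μ/r₁) = 7224 m/s; transfer-perigee v_p = √[μ(2/r₁ − 1/a_t)] = 8525 m/s.
Δv₁ = v_p − v_c1 = 1301 m/s.
At r₂: circular v_c2 = √(μ/r₂) = 4771 m/s; transfer-apogee v_a = √[μ(2/r₂ − 1/a_t)] = 3718 m/s.
Δv₂ = v_c2 − v_a = 1053 m/s.
Total Δv = Δv₁ + Δv₂ = 2353 m/s = 2.353 km/s.

Δv_total ≈ 2.353 km/s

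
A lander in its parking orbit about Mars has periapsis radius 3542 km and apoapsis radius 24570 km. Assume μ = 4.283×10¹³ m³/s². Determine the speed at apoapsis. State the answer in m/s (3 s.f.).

Semi-major axis a = (r_p + r_a)/2 = 14056 km = 1.406×10⁷ m.
Vis-viva: v² = μ(2/r − 1/a) = 4.283×10¹³ × (8.140×10⁻⁸ − 7.114×10⁻⁸) = 4.393×10⁵ m²/s².
v = 662.8 m/s.

v ≈ 663 m/s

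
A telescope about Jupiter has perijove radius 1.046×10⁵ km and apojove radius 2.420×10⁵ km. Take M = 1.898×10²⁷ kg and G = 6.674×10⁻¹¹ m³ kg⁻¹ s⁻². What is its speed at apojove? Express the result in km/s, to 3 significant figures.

v ≈ 17.8 km/s

μ = GM = 6.674×10⁻¹¹ × 1.898×10²⁷ = 1.267×10¹⁷ m³/s².
Semi-major axis a = (r_p + r_a)/2 = 1.7330×10⁵ km = 1.733×10⁸ m.
Vis-viva: v² = μ(2/r − 1/a) = 1.267×10¹⁷ × (8.264×10⁻⁹ − 5.770×10⁻⁹) = 3.159×10⁸ m²/s².
v = 17770 m/s = 17.77 km/s.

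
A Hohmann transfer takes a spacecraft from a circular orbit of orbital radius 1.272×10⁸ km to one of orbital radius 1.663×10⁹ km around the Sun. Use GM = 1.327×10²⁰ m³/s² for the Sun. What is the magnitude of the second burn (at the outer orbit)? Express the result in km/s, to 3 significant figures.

Δv ≈ 5.57 km/s

r₁ = 1.272×10⁸ km = 1.272×10¹¹ m.
r₂ = 1.663×10⁹ km = 1.663×10¹² m.
Transfer ellipse a_t = (r₁ + r₂)/2 = 8.951×10¹¹ m.
At r₁: circular v_c1 = √(μ/r₁) = 32300 m/s; transfer-perihelion v_p = √[μ(2/r₁ − 1/a_t)] = 44030 m/s.
At r₂: circular v_c2 = √(μ/r₂) = 8933 m/s; transfer-aphelion v_a = √[μ(2/r₂ − 1/a_t)] = 3367 m/s.
Δv₂ = v_c2 − v_a = 5565 m/s.
= 5.565 km/s.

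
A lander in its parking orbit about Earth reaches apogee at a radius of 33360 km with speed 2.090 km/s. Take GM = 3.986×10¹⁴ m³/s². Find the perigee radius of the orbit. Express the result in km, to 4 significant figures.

perigee radius ≈ 7462 km

r_a = 3.336×10⁷ m.
Specific energy ε = v²/2 − μ/r = -9.764×10⁶ J/kg, so a = −μ/(2ε) = 2.041×10⁷ m.
The apsides satisfy r_p + r_a = 2a, so the perigee radius is 2a − r_a = 7.462×10⁶ m = 7461.8 km.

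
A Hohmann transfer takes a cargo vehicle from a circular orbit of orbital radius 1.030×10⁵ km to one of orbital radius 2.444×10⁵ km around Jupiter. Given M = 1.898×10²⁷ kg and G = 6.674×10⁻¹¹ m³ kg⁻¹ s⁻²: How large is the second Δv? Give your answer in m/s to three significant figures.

μ = GM = 6.674×10⁻¹¹ × 1.898×10²⁷ = 1.267×10¹⁷ m³/s².
r₁ = 1.030×10⁵ km = 1.030×10⁸ m.
r₂ = 2.444×10⁵ km = 2.444×10⁸ m.
Transfer ellipse a_t = (r₁ + r₂)/2 = 1.737×10⁸ m.
At r₁: circular v_c1 = √(μ/r₁) = 35070 m/s; transfer-perijove v_p = √[μ(2/r₁ − 1/a_t)] = 41600 m/s.
At r₂: circular v_c2 = √(μ/r₂) = 22770 m/s; transfer-apojove v_a = √[μ(2/r₂ − 1/a_t)] = 17530 m/s.
Δv₂ = v_c2 − v_a = 5235 m/s.

Δv ≈ 5240 m/s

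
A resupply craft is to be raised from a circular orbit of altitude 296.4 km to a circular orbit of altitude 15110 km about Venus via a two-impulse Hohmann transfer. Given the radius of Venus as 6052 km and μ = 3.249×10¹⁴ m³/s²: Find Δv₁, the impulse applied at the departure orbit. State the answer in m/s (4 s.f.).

Δv ≈ 1719 m/s

r₁ = 6052 + 296.4 = 6348.4 km = 6.3484×10⁶ m.
r₂ = 6052 + 15110 = 21162 km = 2.1162×10⁷ m.
Transfer ellipse a_t = (r₁ + r₂)/2 = 1.376×10⁷ m.
At r₁: circular v_c1 = √(μ/r₁) = 7154 m/s; transfer-periapsis v_p = √[μ(2/r₁ − 1/a_t)] = 8873 m/s.
Δv₁ = v_p − v_c1 = 1719 m/s.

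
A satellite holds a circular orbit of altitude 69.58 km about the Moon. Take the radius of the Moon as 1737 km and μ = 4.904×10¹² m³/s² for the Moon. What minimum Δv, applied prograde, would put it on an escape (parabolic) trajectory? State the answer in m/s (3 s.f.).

r = 1737 + 69.58 = 1806.6 km = 1.8066×10⁶ m.
Circular speed v_c = √(μ/r) = 1648 m/s.
Escape speed v_esc = √(2μ/r) = √2 × v_c = 2330 m/s.
Δv = v_esc − v_c = 682.5 m/s.

Δv ≈ 682 m/s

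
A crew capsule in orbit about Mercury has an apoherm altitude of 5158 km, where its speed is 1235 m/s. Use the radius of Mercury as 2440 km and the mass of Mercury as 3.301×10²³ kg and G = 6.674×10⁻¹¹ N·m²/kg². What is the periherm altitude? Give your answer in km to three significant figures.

μ = GM = 6.674×10⁻¹¹ × 3.301×10²³ = 2.203×10¹³ m³/s².
r_a = 2440 + 5158 = 7598.0 km = 7.598×10⁶ m.
Specific energy ε = v²/2 − μ/r = -2.137×10⁶ J/kg, so a = −μ/(2ε) = 5.155×10⁶ m.
The apsides satisfy r_p + r_a = 2a, so the periherm radius is 2a − r_a = 2.711×10⁶ m = 2711.5 km.
Periherm altitude = 2711.5 − 2440 = 271.50 km.

periherm altitude ≈ 271 km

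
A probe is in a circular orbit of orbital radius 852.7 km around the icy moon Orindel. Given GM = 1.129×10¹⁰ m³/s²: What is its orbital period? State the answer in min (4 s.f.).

r = 852.7 km = 8.527×10⁵ m.
Kepler's third law: T = 2π√(r³/μ) = 2π√((8.527×10⁵)³ / 1.129×10¹⁰).
r³/μ = 5.492×10⁷ s², so T = 2π × 7.410×10³ = 4.656×10⁴ s.
Converting: 4.656×10⁴ s ÷ 60.00 = 776.0 min.

T ≈ 776.0 min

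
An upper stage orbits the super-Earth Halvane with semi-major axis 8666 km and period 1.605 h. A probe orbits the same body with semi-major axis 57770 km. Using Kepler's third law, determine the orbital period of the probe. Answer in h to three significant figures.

Kepler's third law: T² ∝ a³, so T₂ = T₁ (a₂/a₁)^(3/2).
a₂/a₁ = 6.666, (a₂/a₁)^(3/2) = 17.21.
T₂ = 1.605 × 17.21 = 27.62 h.

T₂ ≈ 27.6 h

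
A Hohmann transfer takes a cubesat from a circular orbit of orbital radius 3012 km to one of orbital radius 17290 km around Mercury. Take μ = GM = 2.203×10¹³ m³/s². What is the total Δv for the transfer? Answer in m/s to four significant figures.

Δv_total ≈ 1339 m/s

r₁ = 3012 km = 3.012×10⁶ m.
r₂ = 17290 km = 1.729×10⁷ m.
Transfer ellipse a_t = (r₁ + r₂)/2 = 1.015×10⁷ m.
At r₁: circular v_c1 = √(μ/r₁) = 2704 m/s; transfer-periherm v_p = √[μ(2/r₁ − 1/a_t)] = 3530 m/s.
Δv₁ = v_p − v_c1 = 825.1 m/s.
At r₂: circular v_c2 = √(μ/r₂) = 1129 m/s; transfer-apoherm v_a = √[μ(2/r₂ − 1/a_t)] = 614.9 m/s.
Δv₂ = v_c2 − v_a = 513.9 m/s.
Total Δv = Δv₁ + Δv₂ = 1339 m/s.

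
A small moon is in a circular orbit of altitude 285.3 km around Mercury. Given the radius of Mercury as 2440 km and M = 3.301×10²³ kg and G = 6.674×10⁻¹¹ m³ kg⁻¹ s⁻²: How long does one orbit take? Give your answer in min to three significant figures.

T ≈ 100 min

μ = GM = 6.674×10⁻¹¹ × 3.301×10²³ = 2.203×10¹³ m³/s².
r = 2440 + 285.3 = 2725.3 km = 2.7253×10⁶ m.
Kepler's third law: T = 2π√(r³/μ) = 2π√((2.725×10⁶)³ / 2.203×10¹³).
r³/μ = 9.188×10⁵ s², so T = 2π × 9.585×10² = 6.023×10³ s.
Converting: 6.023×10³ s ÷ 60.00 = 100.4 min.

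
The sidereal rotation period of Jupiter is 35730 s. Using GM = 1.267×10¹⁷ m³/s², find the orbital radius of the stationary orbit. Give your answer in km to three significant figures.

r_sync ≈ 1.60×10⁵ km

A synchronous orbit has period T, so by Kepler's third law a = (μT²/4π²)^(1/3).
μT²/4π² = 1.267×10¹⁷ × (3.573×10⁴)² / 39.48 = 4.097×10²⁴ m³.
a = 1.600×10⁸ m = 1.6002×10⁵ km.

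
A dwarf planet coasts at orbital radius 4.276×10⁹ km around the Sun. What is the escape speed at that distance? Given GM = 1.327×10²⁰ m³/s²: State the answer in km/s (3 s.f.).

r = 4.276×10⁹ km = 4.276×10¹² m.
Escape speed v_esc = √(2μ/r) = √(2 × 1.327×10²⁰ / 4.276×10¹²) = √(6.207×10⁷) = 7878 m/s.
= 7.878 km/s.

v_esc ≈ 7.88 km/s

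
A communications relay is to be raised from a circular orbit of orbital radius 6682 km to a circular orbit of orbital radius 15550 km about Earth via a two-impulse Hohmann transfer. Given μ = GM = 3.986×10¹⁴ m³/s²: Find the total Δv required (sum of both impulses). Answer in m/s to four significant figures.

r₁ = 6682 km = 6.682×10⁶ m.
r₂ = 15550 km = 1.555×10⁷ m.
Transfer ellipse a_t = (r₁ + r₂)/2 = 1.112×10⁷ m.
At r₁: circular v_c1 = √(μ/r₁) = 7724 m/s; transfer-perigee v_p = √[μ(2/r₁ − 1/a_t)] = 9135 m/s.
Δv₁ = v_p − v_c1 = 1411 m/s.
At r₂: circular v_c2 = √(μ/r₂) = 5063 m/s; transfer-apogee v_a = √[μ(2/r₂ − 1/a_t)] = 3925 m/s.
Δv₂ = v_c2 − v_a = 1138 m/s.
Total Δv = Δv₁ + Δv₂ = 2549 m/s.

Δv_total ≈ 2549 m/s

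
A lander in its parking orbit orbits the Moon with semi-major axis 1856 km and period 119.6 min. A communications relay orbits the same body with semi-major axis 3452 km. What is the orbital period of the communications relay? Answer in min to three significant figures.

Kepler's third law: T² ∝ a³, so T₂ = T₁ (a₂/a₁)^(3/2).
a₂/a₁ = 1.860, (a₂/a₁)^(3/2) = 2.537.
T₂ = 119.6 × 2.537 = 303.4 min.

T₂ ≈ 303 min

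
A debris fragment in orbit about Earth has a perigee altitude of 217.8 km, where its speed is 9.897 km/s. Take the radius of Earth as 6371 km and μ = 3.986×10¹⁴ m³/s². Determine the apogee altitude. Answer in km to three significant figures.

r_p = 6371 + 217.8 = 6588.8 km = 6.589×10⁶ m.
Specific energy ε = v²/2 − μ/r = -1.152×10⁷ J/kg, so a = −μ/(2ε) = 1.730×10⁷ m.
The apsides satisfy r_p + r_a = 2a, so the apogee radius is 2a − r_p = 2.801×10⁷ m = 28008 km.
Apogee altitude = 28008 − 6371 = 21637 km.

apogee altitude ≈ 21600 km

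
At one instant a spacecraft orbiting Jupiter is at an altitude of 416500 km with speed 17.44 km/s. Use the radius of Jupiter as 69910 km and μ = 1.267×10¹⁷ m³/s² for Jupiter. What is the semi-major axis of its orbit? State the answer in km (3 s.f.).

r = 69910 + 416500 = 4.8641×10⁵ km = 4.864×10⁸ m.
Specific orbital energy ε = v²/2 − μ/r = (17440)²/2 − 1.267×10¹⁷/4.864×10⁸ = -1.084×10⁸ J/kg.
Since ε = −μ/(2a), a = −μ/(2ε) = 5.844×10⁸ m = 5.8439×10⁵ km.

a ≈ 5.84×10⁵ km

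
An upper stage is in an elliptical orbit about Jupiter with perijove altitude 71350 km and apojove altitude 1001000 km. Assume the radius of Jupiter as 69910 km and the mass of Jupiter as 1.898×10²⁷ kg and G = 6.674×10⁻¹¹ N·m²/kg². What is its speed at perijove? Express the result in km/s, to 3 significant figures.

v ≈ 39.8 km/s

μ = GM = 6.674×10⁻¹¹ × 1.898×10²⁷ = 1.267×10¹⁷ m³/s².
r_p = 69910 + 71350 = 141260 km = 1.4126×10⁸ m.
r_a = 69910 + 1001000 = 1070900 km = 1.0709×10⁹ m.
Semi-major axis a = (r_p + r_a)/2 = 6.0608×10⁵ km = 6.061×10⁸ m.
Vis-viva: v² = μ(2/r − 1/a) = 1.267×10¹⁷ × (1.416×10⁻⁸ − 1.650×10⁻⁹) = 1.584×10⁹ m²/s².
v = 39810 m/s = 39.81 km/s.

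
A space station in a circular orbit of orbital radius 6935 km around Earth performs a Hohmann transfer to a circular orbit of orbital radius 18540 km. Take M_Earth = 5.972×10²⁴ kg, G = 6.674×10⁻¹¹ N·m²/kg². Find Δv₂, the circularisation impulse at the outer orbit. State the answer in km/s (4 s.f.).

Δv ≈ 1.215 km/s

μ = GM = 6.674×10⁻¹¹ × 5.972×10²⁴ = 3.986×10¹⁴ m³/s².
r₁ = 6935 km = 6.935×10⁶ m.
r₂ = 18540 km = 1.854×10⁷ m.
Transfer ellipse a_t = (r₁ + r₂)/2 = 1.274×10⁷ m.
At r₁: circular v_c1 = √(μ/r₁) = 7581 m/s; transfer-perigee v_p = √[μ(2/r₁ − 1/a_t)] = 9146 m/s.
At r₂: circular v_c2 = √(μ/r₂) = 4637 m/s; transfer-apogee v_a = √[μ(2/r₂ − 1/a_t)] = 3421 m/s.
Δv₂ = v_c2 − v_a = 1215 m/s.
= 1.215 km/s.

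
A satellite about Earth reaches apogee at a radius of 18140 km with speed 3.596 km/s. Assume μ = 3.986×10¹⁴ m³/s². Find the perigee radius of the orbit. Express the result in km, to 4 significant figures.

perigee radius ≈ 7563 km

r_a = 1.814×10⁷ m.
Specific energy ε = v²/2 − μ/r = -1.551×10⁷ J/kg, so a = −μ/(2ε) = 1.285×10⁷ m.
The apsides satisfy r_p + r_a = 2a, so the perigee radius is 2a − r_a = 7.563×10⁶ m = 7563.0 km.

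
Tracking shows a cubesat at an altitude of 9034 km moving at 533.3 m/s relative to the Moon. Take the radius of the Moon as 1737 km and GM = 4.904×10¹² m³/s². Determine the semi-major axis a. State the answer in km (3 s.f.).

r = 1737 + 9034 = 10771 km = 1.077×10⁷ m.
Vis-viva rearranged: 1/a = 2/r − v²/μ = 1.857×10⁻⁷ − 5.800×10⁻⁸ = 1.277×10⁻⁷ m⁻¹.
a = 7.832×10⁶ m = 7831.6 km.

a ≈ 7830 km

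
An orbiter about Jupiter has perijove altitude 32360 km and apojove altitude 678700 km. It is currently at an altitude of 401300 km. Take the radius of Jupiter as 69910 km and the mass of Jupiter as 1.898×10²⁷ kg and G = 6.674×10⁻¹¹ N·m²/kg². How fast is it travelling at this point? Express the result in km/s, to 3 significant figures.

v ≈ 15.5 km/s

μ = GM = 6.674×10⁻¹¹ × 1.898×10²⁷ = 1.267×10¹⁷ m³/s².
r_p = 69910 + 32360 = 102270 km = 1.0227×10⁸ m.
r_a = 69910 + 678700 = 748610 km = 7.4861×10⁸ m.
r = 69910 + 401300 = 4.7121×10⁵ km = 4.712×10⁸ m.
Semi-major axis a = (r_p + r_a)/2 = 4.2544×10⁵ km = 4.254×10⁸ m.
Vis-viva: v² = μ(2/r − 1/a) = 1.267×10¹⁷ × (4.244×10⁻⁹ − 2.351×10⁻⁹) = 2.399×10⁸ m²/s².
v = 15490 m/s = 15.49 km/s.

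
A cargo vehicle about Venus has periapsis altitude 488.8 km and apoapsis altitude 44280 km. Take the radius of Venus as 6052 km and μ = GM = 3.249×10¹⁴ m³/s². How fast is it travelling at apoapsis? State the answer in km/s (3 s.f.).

r_p = 6052 + 488.8 = 6540.8 km = 6.5408×10⁶ m.
r_a = 6052 + 44280 = 50332 km = 5.0332×10⁷ m.
Semi-major axis a = (r_p + r_a)/2 = 28436 km = 2.844×10⁷ m.
Vis-viva: v² = μ(2/r − 1/a) = 3.249×10¹⁴ × (3.974×10⁻⁸ − 3.517×10⁻⁸) = 1.485×10⁶ m²/s².
v = 1219 m/s = 1.219 km/s.

v ≈ 1.22 km/s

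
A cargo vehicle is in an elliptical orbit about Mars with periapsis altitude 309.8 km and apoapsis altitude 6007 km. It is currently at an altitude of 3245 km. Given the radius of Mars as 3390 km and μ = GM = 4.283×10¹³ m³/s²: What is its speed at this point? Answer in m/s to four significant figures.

r_p = 3390 + 309.8 = 3699.8 km = 3.6998×10⁶ m.
r_a = 3390 + 6007 = 9397.0 km = 9.3970×10⁶ m.
r = 3390 + 3245 = 6635.0 km = 6.635×10⁶ m.
Semi-major axis a = (r_p + r_a)/2 = 6548.4 km = 6.548×10⁶ m.
Vis-viva: v² = μ(2/r − 1/a) = 4.283×10¹³ × (3.014×10⁻⁷ − 1.527×10⁻⁷) = 6.370×10⁶ m²/s².
v = 2524 m/s.

v ≈ 2524 m/s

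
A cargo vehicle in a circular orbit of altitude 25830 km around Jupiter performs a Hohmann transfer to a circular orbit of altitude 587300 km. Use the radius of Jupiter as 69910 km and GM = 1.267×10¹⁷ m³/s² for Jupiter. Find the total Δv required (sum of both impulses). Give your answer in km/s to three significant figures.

r₁ = 69910 + 25830 = 95740 km = 9.5740×10⁷ m.
r₂ = 69910 + 587300 = 657210 km = 6.5721×10⁸ m.
Transfer ellipse a_t = (r₁ + r₂)/2 = 3.765×10⁸ m.
At r₁: circular v_c1 = √(μ/r₁) = 36380 m/s; transfer-perijove v_p = √[μ(2/r₁ − 1/a_t)] = 48060 m/s.
Δv₁ = v_p − v_c1 = 11690 m/s.
At r₂: circular v_c2 = √(μ/r₂) = 13880 m/s; transfer-apojove v_a = √[μ(2/r₂ − 1/a_t)] = 7002 m/s.
Δv₂ = v_c2 − v_a = 6883 m/s.
Total Δv = Δv₁ + Δv₂ = 18570 m/s = 18.57 km/s.

Δv_total ≈ 18.6 km/s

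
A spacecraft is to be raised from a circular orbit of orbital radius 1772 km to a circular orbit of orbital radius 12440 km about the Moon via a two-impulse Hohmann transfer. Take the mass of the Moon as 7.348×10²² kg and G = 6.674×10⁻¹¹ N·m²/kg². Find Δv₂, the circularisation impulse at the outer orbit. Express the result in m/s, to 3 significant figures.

Δv ≈ 314 m/s

μ = GM = 6.674×10⁻¹¹ × 7.348×10²² = 4.904×10¹² m³/s².
r₁ = 1772 km = 1.772×10⁶ m.
r₂ = 12440 km = 1.244×10⁷ m.
Transfer ellipse a_t = (r₁ + r₂)/2 = 7.106×10⁶ m.
At r₁: circular v_c1 = √(μ/r₁) = 1664 m/s; transfer-perilune v_p = √[μ(2/r₁ − 1/a_t)] = 2201 m/s.
At r₂: circular v_c2 = √(μ/r₂) = 627.9 m/s; transfer-apolune v_a = √[μ(2/r₂ − 1/a_t)] = 313.5 m/s.
Δv₂ = v_c2 − v_a = 314.3 m/s.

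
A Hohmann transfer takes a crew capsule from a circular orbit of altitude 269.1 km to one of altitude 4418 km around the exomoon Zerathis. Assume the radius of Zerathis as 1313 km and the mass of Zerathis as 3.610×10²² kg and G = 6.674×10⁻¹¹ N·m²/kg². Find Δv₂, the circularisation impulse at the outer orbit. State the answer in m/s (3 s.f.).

μ = GM = 6.674×10⁻¹¹ × 3.610×10²² = 2.409×10¹² m³/s².
r₁ = 1313 + 269.1 = 1582.1 km = 1.5821×10⁶ m.
r₂ = 1313 + 4418 = 5731.0 km = 5.7310×10⁶ m.
Transfer ellipse a_t = (r₁ + r₂)/2 = 3.657×10⁶ m.
At r₁: circular v_c1 = √(μ/r₁) = 1234 m/s; transfer-periapsis v_p = √[μ(2/r₁ − 1/a_t)] = 1545 m/s.
At r₂: circular v_c2 = √(μ/r₂) = 648.4 m/s; transfer-apoapsis v_a = √[μ(2/r₂ − 1/a_t)] = 426.5 m/s.
Δv₂ = v_c2 − v_a = 221.9 m/s.

Δv ≈ 222 m/s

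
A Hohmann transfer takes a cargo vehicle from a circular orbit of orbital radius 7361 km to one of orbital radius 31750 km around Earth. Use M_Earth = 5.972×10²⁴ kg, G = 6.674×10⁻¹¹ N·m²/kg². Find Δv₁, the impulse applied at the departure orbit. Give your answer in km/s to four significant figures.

Δv ≈ 2.018 km/s

μ = GM = 6.674×10⁻¹¹ × 5.972×10²⁴ = 3.986×10¹⁴ m³/s².
r₁ = 7361 km = 7.361×10⁶ m.
r₂ = 31750 km = 3.175×10⁷ m.
Transfer ellipse a_t = (r₁ + r₂)/2 = 1.956×10⁷ m.
At r₁: circular v_c1 = √(μ/r₁) = 7358 m/s; transfer-perigee v_p = √[μ(2/r₁ − 1/a_t)] = 9376 m/s.
Δv₁ = v_p − v_c1 = 2018 m/s.
= 2.018 km/s.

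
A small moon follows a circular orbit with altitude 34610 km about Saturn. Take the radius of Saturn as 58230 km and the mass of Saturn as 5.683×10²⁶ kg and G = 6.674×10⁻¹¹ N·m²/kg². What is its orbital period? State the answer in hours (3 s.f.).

T ≈ 8.02 hours

μ = GM = 6.674×10⁻¹¹ × 5.683×10²⁶ = 3.793×10¹⁶ m³/s².
r = 58230 + 34610 = 92840 km = 9.2840×10⁷ m.
Kepler's third law: T = 2π√(r³/μ) = 2π√((9.284×10⁷)³ / 3.793×10¹⁶).
r³/μ = 2.110×10⁷ s², so T = 2π × 4.593×10³ = 2.886×10⁴ s.
Converting: 2.886×10⁴ s ÷ 3600 = 8.017 hours.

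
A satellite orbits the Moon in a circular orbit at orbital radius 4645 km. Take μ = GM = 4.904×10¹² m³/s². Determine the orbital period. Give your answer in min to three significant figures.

r = 4645 km = 4.645×10⁶ m.
Kepler's third law: T = 2π√(r³/μ) = 2π√((4.645×10⁶)³ / 4.904×10¹²).
r³/μ = 2.044×10⁷ s², so T = 2π × 4.521×10³ = 2.840×10⁴ s.
Converting: 2.840×10⁴ s ÷ 60.00 = 473.4 min.

T ≈ 473 min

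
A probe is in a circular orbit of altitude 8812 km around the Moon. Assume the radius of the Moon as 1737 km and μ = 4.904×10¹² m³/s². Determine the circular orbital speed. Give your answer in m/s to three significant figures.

r = 1737 + 8812 = 10549 km = 1.0549×10⁷ m.
For a circular orbit v = √(μ/r) = √(4.904×10¹² / 1.055×10⁷) = √(4.649×10⁵) = 681.8 m/s.

v ≈ 682 m/s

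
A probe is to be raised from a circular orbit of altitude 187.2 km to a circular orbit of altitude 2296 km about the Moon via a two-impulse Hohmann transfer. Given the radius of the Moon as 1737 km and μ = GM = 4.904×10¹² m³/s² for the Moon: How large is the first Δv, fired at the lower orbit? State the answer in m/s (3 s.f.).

r₁ = 1737 + 187.2 = 1924.2 km = 1.9242×10⁶ m.
r₂ = 1737 + 2296 = 4033.0 km = 4.0330×10⁶ m.
Transfer ellipse a_t = (r₁ + r₂)/2 = 2.979×10⁶ m.
At r₁: circular v_c1 = √(μ/r₁) = 1596 m/s; transfer-perilune v_p = √[μ(2/r₁ − 1/a_t)] = 1858 m/s.
Δv₁ = v_p − v_c1 = 261.2 m/s.

Δv ≈ 261 m/s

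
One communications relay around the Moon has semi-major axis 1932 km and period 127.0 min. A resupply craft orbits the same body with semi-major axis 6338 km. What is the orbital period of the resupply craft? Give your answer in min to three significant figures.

T₂ ≈ 755 min

Kepler's third law: T² ∝ a³, so T₂ = T₁ (a₂/a₁)^(3/2).
a₂/a₁ = 3.281, (a₂/a₁)^(3/2) = 5.942.
T₂ = 127.0 × 5.942 = 754.6 min.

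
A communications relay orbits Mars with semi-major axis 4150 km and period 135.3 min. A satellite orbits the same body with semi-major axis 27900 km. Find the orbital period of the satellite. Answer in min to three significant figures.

Kepler's third law: T² ∝ a³, so T₂ = T₁ (a₂/a₁)^(3/2).
a₂/a₁ = 6.723, (a₂/a₁)^(3/2) = 17.43.
T₂ = 135.3 × 17.43 = 2358 min.

T₂ ≈ 2360 min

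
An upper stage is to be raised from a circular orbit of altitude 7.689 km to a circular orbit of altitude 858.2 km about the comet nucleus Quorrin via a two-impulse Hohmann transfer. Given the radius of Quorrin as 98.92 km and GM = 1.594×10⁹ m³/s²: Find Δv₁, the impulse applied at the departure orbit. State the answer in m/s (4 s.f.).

r₁ = 98.92 + 7.689 = 106.61 km = 1.0661×10⁵ m.
r₂ = 98.92 + 858.2 = 957.12 km = 9.5712×10⁵ m.
Transfer ellipse a_t = (r₁ + r₂)/2 = 5.319×10⁵ m.
At r₁: circular v_c1 = √(μ/r₁) = 122.3 m/s; transfer-periapsis v_p = √[μ(2/r₁ − 1/a_t)] = 164.0 m/s.
Δv₁ = v_p − v_c1 = 41.75 m/s.

Δv ≈ 41.75 m/s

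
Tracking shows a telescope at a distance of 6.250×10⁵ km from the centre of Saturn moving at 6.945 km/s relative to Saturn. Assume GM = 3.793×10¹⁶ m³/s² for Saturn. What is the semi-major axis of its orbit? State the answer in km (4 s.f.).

a ≈ 5.186×10⁵ km

r = 6.250×10⁸ m.
Vis-viva rearranged: 1/a = 2/r − v²/μ = 3.200×10⁻⁹ − 1.272×10⁻⁹ = 1.928×10⁻⁹ m⁻¹.
a = 5.186×10⁸ m = 5.1857×10⁵ km.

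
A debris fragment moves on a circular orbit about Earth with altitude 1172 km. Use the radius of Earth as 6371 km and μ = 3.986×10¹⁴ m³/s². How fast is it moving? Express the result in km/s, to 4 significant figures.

v ≈ 7.269 km/s

r = 6371 + 1172 = 7543.0 km = 7.5430×10⁶ m.
For a circular orbit v = √(μ/r) = √(3.986×10¹⁴ / 7.543×10⁶) = √(5.284×10⁷) = 7269 m/s.
That is 7.269 km/s.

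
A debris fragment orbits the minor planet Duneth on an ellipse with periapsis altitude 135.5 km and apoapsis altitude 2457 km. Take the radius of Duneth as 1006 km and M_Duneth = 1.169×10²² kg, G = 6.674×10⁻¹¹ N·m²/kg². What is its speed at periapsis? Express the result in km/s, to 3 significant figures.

μ = GM = 6.674×10⁻¹¹ × 1.169×10²² = 7.802×10¹¹ m³/s².
r_p = 1006 + 135.5 = 1141.5 km = 1.1415×10⁶ m.
r_a = 1006 + 2457 = 3463.0 km = 3.4630×10⁶ m.
Semi-major axis a = (r_p + r_a)/2 = 2302.2 km = 2.302×10⁶ m.
Vis-viva: v² = μ(2/r − 1/a) = 7.802×10¹¹ × (1.752×10⁻⁶ − 4.344×10⁻⁷) = 1.028×10⁶ m²/s².
v = 1014 m/s = 1.014 km/s.

v ≈ 1.01 km/s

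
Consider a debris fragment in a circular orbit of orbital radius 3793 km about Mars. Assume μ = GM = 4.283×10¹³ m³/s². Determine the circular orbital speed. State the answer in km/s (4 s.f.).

r = 3793 km = 3.793×10⁶ m.
For a circular orbit v = √(μ/r) = √(4.283×10¹³ / 3.793×10⁶) = √(1.129×10⁷) = 3360 m/s.
That is 3.360 km/s.

v ≈ 3.360 km/s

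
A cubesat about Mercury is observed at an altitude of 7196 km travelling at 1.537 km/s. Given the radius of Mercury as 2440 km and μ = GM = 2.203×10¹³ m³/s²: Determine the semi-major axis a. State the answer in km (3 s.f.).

r = 2440 + 7196 = 9636.0 km = 9.636×10⁶ m.
Specific orbital energy ε = v²/2 − μ/r = (1537)²/2 − 2.203×10¹³/9.636×10⁶ = -1.105×10⁶ J/kg.
Since ε = −μ/(2a), a = −μ/(2ε) = 9.968×10⁶ m = 9968.0 km.

a ≈ 9970 km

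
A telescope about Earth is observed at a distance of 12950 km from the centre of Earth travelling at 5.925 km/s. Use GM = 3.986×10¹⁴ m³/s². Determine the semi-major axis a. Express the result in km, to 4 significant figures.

a ≈ 15070 km

r = 1.295×10⁷ m.
Vis-viva rearranged: 1/a = 2/r − v²/μ = 1.544×10⁻⁷ − 8.807×10⁻⁸ = 6.637×10⁻⁸ m⁻¹.
a = 1.507×10⁷ m = 15068 km.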